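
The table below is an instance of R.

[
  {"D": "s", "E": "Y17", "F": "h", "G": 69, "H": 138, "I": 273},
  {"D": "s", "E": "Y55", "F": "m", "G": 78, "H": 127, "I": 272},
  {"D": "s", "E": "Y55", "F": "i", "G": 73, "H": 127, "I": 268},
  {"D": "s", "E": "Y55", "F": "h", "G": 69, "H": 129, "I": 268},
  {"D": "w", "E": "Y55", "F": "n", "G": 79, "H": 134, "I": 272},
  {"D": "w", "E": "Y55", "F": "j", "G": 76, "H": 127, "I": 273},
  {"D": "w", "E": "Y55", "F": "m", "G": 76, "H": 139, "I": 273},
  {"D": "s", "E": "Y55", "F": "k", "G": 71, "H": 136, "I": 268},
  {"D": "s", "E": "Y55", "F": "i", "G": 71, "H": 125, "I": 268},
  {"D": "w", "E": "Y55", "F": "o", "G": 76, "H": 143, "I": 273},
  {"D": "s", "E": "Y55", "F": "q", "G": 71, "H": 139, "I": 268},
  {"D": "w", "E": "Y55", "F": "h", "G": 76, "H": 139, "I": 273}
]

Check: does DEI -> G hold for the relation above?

No

(D=s, E=Y17, I=273): 1 row → G = 69 ✓
(D=s, E=Y55, I=272): 1 row → G = 78 ✓
(D=s, E=Y55, I=268): 5 rows → G takes values {73, 69, 71} — violation
(D=w, E=Y55, I=272): 1 row → G = 79 ✓
(D=w, E=Y55, I=273): 4 rows → G = 76, 76, 76, 76 ✓
Two rows agree on DEI but differ on G, so DEI -> G does not hold.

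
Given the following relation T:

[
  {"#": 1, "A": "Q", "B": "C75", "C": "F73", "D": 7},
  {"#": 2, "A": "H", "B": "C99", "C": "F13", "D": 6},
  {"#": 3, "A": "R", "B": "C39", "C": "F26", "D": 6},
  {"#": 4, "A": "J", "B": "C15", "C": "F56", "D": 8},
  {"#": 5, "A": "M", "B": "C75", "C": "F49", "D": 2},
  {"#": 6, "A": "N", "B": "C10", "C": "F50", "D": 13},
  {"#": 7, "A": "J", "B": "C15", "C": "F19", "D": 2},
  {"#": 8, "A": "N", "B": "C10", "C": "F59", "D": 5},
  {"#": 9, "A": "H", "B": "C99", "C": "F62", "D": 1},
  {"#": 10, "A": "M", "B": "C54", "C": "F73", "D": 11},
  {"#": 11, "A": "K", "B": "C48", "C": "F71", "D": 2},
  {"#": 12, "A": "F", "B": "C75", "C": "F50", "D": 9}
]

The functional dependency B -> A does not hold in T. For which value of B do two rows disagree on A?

B=C75: rows 1, 5, 12 → A takes values {Q, M, F} — violation
B=C99: rows 2, 9 → A = H, H ✓
B=C39: row 3 → A = R ✓
B=C15: rows 4, 7 → A = J, J ✓
B=C10: rows 6, 8 → A = N, N ✓
B=C54: row 10 → A = M ✓
B=C48: row 11 → A = K ✓
The only B value with inconsistent A is B=C75.

C75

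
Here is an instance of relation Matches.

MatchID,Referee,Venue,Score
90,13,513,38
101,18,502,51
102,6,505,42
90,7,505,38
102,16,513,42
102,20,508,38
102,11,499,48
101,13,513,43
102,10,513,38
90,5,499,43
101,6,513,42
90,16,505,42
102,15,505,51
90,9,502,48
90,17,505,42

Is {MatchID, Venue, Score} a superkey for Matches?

Two distinct rows share (MatchID=90, Venue=505, Score=42), so {MatchID, Venue, Score} does not determine every attribute — not a superkey.

No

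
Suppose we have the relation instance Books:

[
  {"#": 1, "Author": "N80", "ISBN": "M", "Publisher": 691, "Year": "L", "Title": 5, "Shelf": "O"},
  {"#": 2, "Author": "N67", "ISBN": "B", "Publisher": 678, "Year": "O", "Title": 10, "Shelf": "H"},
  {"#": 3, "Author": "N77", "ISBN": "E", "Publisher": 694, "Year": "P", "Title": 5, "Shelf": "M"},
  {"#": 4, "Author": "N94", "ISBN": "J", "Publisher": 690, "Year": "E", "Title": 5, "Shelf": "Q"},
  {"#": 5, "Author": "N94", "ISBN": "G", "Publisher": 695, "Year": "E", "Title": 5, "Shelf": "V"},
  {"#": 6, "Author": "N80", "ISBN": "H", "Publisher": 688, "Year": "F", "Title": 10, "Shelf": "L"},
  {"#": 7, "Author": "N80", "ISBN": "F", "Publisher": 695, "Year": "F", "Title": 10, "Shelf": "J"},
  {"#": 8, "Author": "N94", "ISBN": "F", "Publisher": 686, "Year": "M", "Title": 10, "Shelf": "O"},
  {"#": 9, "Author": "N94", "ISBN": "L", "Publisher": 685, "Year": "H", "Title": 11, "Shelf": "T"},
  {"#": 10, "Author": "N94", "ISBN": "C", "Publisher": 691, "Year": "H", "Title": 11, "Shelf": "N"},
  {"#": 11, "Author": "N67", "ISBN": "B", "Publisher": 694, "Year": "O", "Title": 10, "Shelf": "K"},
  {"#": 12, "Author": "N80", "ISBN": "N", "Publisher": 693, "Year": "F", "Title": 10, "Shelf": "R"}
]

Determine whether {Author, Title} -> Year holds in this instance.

Yes

(Author=N80, Title=5): row 1 → Year = L ✓
(Author=N67, Title=10): rows 2, 11 → Year = O, O ✓
(Author=N77, Title=5): row 3 → Year = P ✓
(Author=N94, Title=5): rows 4, 5 → Year = E, E ✓
(Author=N80, Title=10): rows 6, 7, 12 → Year = F, F, F ✓
(Author=N94, Title=10): row 8 → Year = M ✓
(Author=N94, Title=11): rows 9, 10 → Year = H, H ✓
Every {Author, Title} value is associated with a single Year value, so {Author, Title} -> Year holds.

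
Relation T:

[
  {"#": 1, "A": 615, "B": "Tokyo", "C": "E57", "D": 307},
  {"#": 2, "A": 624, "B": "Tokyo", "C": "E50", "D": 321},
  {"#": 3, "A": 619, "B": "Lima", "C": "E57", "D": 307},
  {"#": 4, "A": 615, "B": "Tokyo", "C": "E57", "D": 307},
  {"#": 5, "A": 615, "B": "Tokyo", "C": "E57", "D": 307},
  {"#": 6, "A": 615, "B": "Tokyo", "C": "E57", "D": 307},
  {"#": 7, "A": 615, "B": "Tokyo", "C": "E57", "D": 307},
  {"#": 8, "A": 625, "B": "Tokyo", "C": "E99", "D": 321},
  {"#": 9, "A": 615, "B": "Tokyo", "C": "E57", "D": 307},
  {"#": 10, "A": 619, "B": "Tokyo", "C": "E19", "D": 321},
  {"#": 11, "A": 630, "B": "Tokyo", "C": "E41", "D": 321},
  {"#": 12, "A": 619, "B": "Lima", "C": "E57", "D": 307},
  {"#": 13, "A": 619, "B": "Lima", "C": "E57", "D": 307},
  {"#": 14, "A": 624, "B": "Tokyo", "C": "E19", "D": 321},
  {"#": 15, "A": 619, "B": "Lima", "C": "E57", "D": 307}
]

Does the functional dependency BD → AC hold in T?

No

(B=Tokyo, D=307): rows 1, 4, 5, 6, 7, 9 → {A,C} = (615, E57), (615, E57), (615, E57), (615, E57), (615, E57), (615, E57) ✓
(B=Tokyo, D=321): rows 2, 8, 10, 11, 14 → {A,C} takes values {(624, E50), (625, E99), (619, E19), (630, E41), (624, E19)} — violation
(B=Lima, D=307): rows 3, 12, 13, 15 → {A,C} = (619, E57), (619, E57), (619, E57), (619, E57) ✓
Two rows agree on BD but differ on AC, so BD → AC does not hold.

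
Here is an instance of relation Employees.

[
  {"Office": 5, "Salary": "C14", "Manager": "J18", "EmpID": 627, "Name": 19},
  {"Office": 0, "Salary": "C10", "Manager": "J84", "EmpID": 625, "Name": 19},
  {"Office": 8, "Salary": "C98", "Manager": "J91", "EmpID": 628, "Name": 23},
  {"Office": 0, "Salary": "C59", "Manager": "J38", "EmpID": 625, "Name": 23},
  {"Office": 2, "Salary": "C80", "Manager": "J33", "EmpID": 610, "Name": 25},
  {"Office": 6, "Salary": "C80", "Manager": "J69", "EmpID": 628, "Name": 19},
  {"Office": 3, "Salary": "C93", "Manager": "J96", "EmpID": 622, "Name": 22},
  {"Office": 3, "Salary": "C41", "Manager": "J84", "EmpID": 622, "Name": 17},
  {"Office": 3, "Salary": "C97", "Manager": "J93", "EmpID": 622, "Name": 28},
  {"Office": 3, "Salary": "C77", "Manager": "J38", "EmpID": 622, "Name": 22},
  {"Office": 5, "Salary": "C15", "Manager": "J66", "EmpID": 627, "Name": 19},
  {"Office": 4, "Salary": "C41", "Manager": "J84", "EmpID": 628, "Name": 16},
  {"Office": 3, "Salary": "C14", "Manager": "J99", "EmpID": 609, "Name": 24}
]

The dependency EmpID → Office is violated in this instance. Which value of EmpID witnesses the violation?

EmpID=627: 2 rows → Office = 5, 5 ✓
EmpID=625: 2 rows → Office = 0, 0 ✓
EmpID=628: 3 rows → Office takes values {8, 6, 4} — violation
EmpID=610: 1 row → Office = 2 ✓
EmpID=622: 4 rows → Office = 3, 3, 3, 3 ✓
EmpID=609: 1 row → Office = 3 ✓
The only EmpID value with inconsistent Office is EmpID=628.

628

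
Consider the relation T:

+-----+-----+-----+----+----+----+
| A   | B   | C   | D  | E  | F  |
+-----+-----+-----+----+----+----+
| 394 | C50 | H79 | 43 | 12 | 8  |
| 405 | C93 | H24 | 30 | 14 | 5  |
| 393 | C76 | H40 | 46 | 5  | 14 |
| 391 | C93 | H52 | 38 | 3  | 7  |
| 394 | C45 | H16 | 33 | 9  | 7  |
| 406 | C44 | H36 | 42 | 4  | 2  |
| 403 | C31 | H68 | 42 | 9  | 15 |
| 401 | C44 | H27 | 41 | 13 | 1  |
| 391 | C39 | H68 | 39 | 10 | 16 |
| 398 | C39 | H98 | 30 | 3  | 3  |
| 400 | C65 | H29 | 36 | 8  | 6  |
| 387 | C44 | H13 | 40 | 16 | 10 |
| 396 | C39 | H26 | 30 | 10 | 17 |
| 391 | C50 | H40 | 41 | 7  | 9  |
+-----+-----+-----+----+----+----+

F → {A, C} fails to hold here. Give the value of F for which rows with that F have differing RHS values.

F=8: 1 row → {A,C} = (394, H79) ✓
F=5: 1 row → {A,C} = (405, H24) ✓
F=14: 1 row → {A,C} = (393, H40) ✓
F=7: 2 rows → {A,C} takes values {(391, H52), (394, H16)} — violation
F=2: 1 row → {A,C} = (406, H36) ✓
F=15: 1 row → {A,C} = (403, H68) ✓
F=1: 1 row → {A,C} = (401, H27) ✓
F=16: 1 row → {A,C} = (391, H68) ✓
F=3: 1 row → {A,C} = (398, H98) ✓
F=6: 1 row → {A,C} = (400, H29) ✓
F=10: 1 row → {A,C} = (387, H13) ✓
F=17: 1 row → {A,C} = (396, H26) ✓
F=9: 1 row → {A,C} = (391, H40) ✓
The only F value with inconsistent RHS is F=7.

7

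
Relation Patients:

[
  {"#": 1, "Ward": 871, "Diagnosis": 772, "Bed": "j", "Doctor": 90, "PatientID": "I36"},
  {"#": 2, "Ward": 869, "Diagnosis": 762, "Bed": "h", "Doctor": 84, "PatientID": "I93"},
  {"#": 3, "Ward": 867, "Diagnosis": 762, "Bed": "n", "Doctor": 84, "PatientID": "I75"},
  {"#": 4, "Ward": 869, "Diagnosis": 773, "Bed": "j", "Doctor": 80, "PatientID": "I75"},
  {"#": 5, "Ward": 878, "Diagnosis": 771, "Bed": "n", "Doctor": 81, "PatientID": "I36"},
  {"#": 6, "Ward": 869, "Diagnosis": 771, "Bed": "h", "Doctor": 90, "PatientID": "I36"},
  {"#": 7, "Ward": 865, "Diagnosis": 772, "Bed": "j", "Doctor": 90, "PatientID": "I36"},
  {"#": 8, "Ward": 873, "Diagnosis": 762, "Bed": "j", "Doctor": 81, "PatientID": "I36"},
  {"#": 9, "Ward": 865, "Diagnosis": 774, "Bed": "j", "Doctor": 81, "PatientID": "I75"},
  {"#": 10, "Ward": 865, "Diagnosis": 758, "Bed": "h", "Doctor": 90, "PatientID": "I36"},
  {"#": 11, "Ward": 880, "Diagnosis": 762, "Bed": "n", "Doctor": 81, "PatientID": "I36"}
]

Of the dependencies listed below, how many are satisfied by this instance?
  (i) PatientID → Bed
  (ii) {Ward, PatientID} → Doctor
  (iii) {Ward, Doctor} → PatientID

(i) PatientID → Bed: PatientID=I36: rows 1, 5, 6, 7, 8, 10, 11 → Bed takes values {j, n, h} — violation; PatientID=I75: rows 3, 4, 9 → Bed takes values {n, j} — violation — fails.
(ii) {Ward, PatientID} → Doctor: every LHS value maps to a single RHS value — holds.
(iii) {Ward, Doctor} → PatientID: every LHS value maps to a single RHS value — holds.
2 of the 3 dependencies hold.

2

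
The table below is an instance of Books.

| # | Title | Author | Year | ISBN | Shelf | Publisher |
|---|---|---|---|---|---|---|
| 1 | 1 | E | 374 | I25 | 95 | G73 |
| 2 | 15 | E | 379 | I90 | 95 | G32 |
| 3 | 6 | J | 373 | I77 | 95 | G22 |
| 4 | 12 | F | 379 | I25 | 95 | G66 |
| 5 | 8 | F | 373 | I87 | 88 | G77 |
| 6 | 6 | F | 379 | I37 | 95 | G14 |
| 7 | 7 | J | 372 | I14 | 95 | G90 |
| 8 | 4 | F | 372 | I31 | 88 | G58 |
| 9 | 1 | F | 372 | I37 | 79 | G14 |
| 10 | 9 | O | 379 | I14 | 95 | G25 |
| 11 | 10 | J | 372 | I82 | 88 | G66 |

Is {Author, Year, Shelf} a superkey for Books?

No

Rows 4 and 6 have the same {Author, Year, Shelf} value (Author=F, Year=379, Shelf=95) but are distinct tuples, so {Author, Year, Shelf} does not determine every attribute — not a superkey.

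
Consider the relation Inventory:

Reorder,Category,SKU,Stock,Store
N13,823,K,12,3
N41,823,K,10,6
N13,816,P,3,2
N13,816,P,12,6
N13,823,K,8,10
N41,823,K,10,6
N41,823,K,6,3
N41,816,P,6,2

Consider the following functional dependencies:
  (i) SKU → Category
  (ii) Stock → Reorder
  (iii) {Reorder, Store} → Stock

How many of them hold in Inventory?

(i) SKU → Category: every LHS value maps to a single RHS value — holds.
(ii) Stock → Reorder: every LHS value maps to a single RHS value — holds.
(iii) {Reorder, Store} → Stock: every LHS value maps to a single RHS value — holds.
3 of the 3 dependencies hold.

3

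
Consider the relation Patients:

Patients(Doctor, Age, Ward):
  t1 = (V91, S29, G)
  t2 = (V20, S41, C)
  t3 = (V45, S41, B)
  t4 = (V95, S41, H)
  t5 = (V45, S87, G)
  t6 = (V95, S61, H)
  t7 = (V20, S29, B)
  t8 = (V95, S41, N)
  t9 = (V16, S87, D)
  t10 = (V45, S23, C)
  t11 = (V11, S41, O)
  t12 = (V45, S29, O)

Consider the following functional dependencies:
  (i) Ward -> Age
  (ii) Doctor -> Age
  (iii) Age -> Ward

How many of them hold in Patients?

0

(i) Ward -> Age: Ward=G: rows 1, 5 → Age takes values {S29, S87} — violation; Ward=C: rows 2, 10 → Age takes values {S41, S23} — violation; Ward=B: rows 3, 7 → Age takes values {S41, S29} — violation; Ward=H: rows 4, 6 → Age takes values {S41, S61} — violation; Ward=O: rows 11, 12 → Age takes values {S41, S29} — violation — fails.
(ii) Doctor -> Age: Doctor=V20: rows 2, 7 → Age takes values {S41, S29} — violation; Doctor=V45: rows 3, 5, 10, 12 → Age takes values {S41, S87, S23, S29} — violation; Doctor=V95: rows 4, 6, 8 → Age takes values {S41, S61} — violation — fails.
(iii) Age -> Ward: Age=S29: rows 1, 7, 12 → Ward takes values {G, B, O} — violation; Age=S41: rows 2, 3, 4, 8, 11 → Ward takes values {C, B, H, N, O} — violation; Age=S87: rows 5, 9 → Ward takes values {G, D} — violation — fails.
None of the 3 dependencies hold.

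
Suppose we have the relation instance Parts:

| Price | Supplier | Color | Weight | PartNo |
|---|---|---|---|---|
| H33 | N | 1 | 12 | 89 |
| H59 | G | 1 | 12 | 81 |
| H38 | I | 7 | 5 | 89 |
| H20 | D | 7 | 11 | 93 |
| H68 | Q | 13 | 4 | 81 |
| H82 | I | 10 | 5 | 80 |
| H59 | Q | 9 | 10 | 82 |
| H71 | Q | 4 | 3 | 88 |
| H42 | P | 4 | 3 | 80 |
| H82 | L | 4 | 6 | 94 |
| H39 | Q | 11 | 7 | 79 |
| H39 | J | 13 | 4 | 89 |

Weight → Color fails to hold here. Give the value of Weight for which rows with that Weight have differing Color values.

5

Weight=12: 2 rows → Color = 1, 1 ✓
Weight=5: 2 rows → Color takes values {7, 10} — violation
Weight=11: 1 row → Color = 7 ✓
Weight=4: 2 rows → Color = 13, 13 ✓
Weight=10: 1 row → Color = 9 ✓
Weight=3: 2 rows → Color = 4, 4 ✓
Weight=6: 1 row → Color = 4 ✓
Weight=7: 1 row → Color = 11 ✓
The only Weight value with inconsistent Color is Weight=5.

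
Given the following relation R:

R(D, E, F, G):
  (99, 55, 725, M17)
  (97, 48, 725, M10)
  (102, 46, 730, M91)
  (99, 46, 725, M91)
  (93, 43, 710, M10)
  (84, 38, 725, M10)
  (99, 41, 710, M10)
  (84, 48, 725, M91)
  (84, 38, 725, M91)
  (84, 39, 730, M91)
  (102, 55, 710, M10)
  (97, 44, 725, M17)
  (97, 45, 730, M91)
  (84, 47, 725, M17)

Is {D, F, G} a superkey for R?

No

Two distinct rows share (D=84, F=725, G=M91), so {D, F, G} does not determine every attribute — not a superkey.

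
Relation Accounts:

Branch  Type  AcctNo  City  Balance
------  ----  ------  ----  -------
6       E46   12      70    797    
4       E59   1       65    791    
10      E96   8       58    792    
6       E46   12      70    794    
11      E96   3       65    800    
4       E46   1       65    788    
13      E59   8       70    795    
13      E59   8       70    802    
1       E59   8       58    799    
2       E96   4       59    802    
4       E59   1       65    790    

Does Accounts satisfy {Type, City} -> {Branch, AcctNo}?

Yes

(Type=E46, City=70): 2 rows → {Branch,AcctNo} = (6, 12), (6, 12) ✓
(Type=E59, City=65): 2 rows → {Branch,AcctNo} = (4, 1), (4, 1) ✓
(Type=E96, City=58): 1 row → {Branch,AcctNo} = (10, 8) ✓
(Type=E96, City=65): 1 row → {Branch,AcctNo} = (11, 3) ✓
(Type=E46, City=65): 1 row → {Branch,AcctNo} = (4, 1) ✓
(Type=E59, City=70): 2 rows → {Branch,AcctNo} = (13, 8), (13, 8) ✓
(Type=E59, City=58): 1 row → {Branch,AcctNo} = (1, 8) ✓
(Type=E96, City=59): 1 row → {Branch,AcctNo} = (2, 4) ✓
Every {Type, City} value is associated with a single {Branch, AcctNo} value, so {Type, City} -> {Branch, AcctNo} holds.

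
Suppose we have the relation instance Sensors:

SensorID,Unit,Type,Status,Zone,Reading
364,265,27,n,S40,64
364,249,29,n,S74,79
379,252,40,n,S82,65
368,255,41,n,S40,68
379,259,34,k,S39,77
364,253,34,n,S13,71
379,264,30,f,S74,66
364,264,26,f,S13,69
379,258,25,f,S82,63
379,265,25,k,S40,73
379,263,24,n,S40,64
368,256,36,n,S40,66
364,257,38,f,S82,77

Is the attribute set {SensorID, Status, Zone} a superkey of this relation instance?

No

Two distinct rows share (SensorID=368, Status=n, Zone=S40), so {SensorID, Status, Zone} does not determine every attribute — not a superkey.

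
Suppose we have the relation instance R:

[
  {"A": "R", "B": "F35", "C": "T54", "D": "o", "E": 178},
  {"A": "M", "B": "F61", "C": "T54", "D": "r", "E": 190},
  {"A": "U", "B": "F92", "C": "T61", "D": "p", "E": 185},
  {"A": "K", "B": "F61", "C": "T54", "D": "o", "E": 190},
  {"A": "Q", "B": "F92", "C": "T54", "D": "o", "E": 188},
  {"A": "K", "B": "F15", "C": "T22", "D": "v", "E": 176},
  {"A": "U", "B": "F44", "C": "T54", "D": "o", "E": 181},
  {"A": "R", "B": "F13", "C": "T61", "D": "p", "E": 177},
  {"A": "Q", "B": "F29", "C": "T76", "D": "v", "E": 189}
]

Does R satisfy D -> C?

D=o: 4 rows → C = T54, T54, T54, T54 ✓
D=r: 1 row → C = T54 ✓
D=p: 2 rows → C = T61, T61 ✓
D=v: 2 rows → C takes values {T22, T76} — violation
Two rows agree on D but differ on C, so D -> C does not hold.

No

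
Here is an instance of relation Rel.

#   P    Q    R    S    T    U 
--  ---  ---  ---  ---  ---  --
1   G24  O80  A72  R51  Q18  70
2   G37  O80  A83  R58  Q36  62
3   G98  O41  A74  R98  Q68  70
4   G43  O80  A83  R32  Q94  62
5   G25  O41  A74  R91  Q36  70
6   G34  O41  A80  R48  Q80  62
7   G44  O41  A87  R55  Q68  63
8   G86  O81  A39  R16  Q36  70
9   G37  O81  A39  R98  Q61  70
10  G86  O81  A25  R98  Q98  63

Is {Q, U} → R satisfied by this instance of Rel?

(Q=O80, U=70): row 1 → R = A72 ✓
(Q=O80, U=62): rows 2, 4 → R = A83, A83 ✓
(Q=O41, U=70): rows 3, 5 → R = A74, A74 ✓
(Q=O41, U=62): row 6 → R = A80 ✓
(Q=O41, U=63): row 7 → R = A87 ✓
(Q=O81, U=70): rows 8, 9 → R = A39, A39 ✓
(Q=O81, U=63): row 10 → R = A25 ✓
Every {Q, U} value is associated with a single R value, so {Q, U} → R holds.

Yes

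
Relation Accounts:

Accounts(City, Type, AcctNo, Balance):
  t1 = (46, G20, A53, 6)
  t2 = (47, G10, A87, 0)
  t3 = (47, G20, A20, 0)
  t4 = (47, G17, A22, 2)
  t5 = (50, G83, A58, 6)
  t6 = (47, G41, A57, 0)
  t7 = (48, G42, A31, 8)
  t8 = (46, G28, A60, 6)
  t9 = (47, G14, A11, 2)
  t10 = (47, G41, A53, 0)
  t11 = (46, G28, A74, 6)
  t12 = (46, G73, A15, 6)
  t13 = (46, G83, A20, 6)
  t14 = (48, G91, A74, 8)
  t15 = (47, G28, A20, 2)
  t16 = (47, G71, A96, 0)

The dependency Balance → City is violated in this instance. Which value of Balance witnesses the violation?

6

Balance=6: rows 1, 5, 8, 11, 12, 13 → City takes values {46, 50} — violation
Balance=0: rows 2, 3, 6, 10, 16 → City = 47, 47, 47, 47, 47 ✓
Balance=2: rows 4, 9, 15 → City = 47, 47, 47 ✓
Balance=8: rows 7, 14 → City = 48, 48 ✓
The only Balance value with inconsistent City is Balance=6.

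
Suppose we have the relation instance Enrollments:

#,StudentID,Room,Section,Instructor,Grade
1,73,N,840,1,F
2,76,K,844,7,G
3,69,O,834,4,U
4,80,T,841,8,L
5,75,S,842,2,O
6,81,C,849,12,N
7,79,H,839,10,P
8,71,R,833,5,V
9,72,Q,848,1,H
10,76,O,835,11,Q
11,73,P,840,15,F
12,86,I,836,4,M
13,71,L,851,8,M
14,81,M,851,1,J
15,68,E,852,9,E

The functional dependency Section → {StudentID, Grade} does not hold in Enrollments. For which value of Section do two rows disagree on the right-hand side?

851

Section=840: rows 1, 11 → {StudentID,Grade} = (73, F), (73, F) ✓
Section=844: row 2 → {StudentID,Grade} = (76, G) ✓
Section=834: row 3 → {StudentID,Grade} = (69, U) ✓
Section=841: row 4 → {StudentID,Grade} = (80, L) ✓
Section=842: row 5 → {StudentID,Grade} = (75, O) ✓
Section=849: row 6 → {StudentID,Grade} = (81, N) ✓
Section=839: row 7 → {StudentID,Grade} = (79, P) ✓
Section=833: row 8 → {StudentID,Grade} = (71, V) ✓
Section=848: row 9 → {StudentID,Grade} = (72, H) ✓
Section=835: row 10 → {StudentID,Grade} = (76, Q) ✓
Section=836: row 12 → {StudentID,Grade} = (86, M) ✓
Section=851: rows 13, 14 → {StudentID,Grade} takes values {(71, M), (81, J)} — violation
Section=852: row 15 → {StudentID,Grade} = (68, E) ✓
The only Section value with inconsistent RHS is Section=851.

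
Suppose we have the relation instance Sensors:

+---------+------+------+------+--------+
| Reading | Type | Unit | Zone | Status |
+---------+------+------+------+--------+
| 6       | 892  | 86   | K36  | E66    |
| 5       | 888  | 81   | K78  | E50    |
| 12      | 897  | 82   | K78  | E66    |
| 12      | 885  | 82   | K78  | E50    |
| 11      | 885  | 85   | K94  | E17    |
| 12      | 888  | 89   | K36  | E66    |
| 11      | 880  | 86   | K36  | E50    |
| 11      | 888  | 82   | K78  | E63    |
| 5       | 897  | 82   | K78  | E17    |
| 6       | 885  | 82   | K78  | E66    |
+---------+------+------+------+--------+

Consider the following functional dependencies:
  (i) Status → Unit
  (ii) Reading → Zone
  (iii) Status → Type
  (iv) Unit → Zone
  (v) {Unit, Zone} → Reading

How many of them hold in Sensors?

1

(i) Status → Unit: Status=E66: 4 rows → Unit takes values {86, 82, 89} — violation; Status=E50: 3 rows → Unit takes values {81, 82, 86} — violation; Status=E17: 2 rows → Unit takes values {85, 82} — violation — fails.
(ii) Reading → Zone: Reading=6: 2 rows → Zone takes values {K36, K78} — violation; Reading=12: 3 rows → Zone takes values {K78, K36} — violation; Reading=11: 3 rows → Zone takes values {K94, K36, K78} — violation — fails.
(iii) Status → Type: Status=E66: 4 rows → Type takes values {892, 897, 888, 885} — violation; Status=E50: 3 rows → Type takes values {888, 885, 880} — violation; Status=E17: 2 rows → Type takes values {885, 897} — violation — fails.
(iv) Unit → Zone: every LHS value maps to a single RHS value — holds.
(v) {Unit, Zone} → Reading: (Unit=86, Zone=K36): 2 rows → Reading takes values {6, 11} — violation; (Unit=82, Zone=K78): 5 rows → Reading takes values {12, 11, 5, 6} — violation — fails.
1 of the 5 dependencies holds.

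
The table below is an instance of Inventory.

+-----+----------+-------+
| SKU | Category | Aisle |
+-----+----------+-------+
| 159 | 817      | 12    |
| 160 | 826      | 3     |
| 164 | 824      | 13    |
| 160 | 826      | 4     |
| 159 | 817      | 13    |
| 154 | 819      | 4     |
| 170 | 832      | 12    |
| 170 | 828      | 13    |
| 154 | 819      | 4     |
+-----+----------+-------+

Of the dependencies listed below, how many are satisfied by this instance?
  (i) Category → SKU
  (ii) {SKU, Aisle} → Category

(i) Category → SKU: every LHS value maps to a single RHS value — holds.
(ii) {SKU, Aisle} → Category: every LHS value maps to a single RHS value — holds.
2 of the 2 dependencies hold.

2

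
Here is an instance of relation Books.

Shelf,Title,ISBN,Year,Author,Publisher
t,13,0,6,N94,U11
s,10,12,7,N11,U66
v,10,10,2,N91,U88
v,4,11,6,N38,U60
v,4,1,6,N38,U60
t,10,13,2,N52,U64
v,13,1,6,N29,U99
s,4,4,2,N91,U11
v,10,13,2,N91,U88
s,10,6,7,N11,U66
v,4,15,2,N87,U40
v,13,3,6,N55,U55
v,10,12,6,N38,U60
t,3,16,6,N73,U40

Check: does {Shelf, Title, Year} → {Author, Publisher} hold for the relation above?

(Shelf=t, Title=13, Year=6): 1 row → {Author,Publisher} = (N94, U11) ✓
(Shelf=s, Title=10, Year=7): 2 rows → {Author,Publisher} = (N11, U66), (N11, U66) ✓
(Shelf=v, Title=10, Year=2): 2 rows → {Author,Publisher} = (N91, U88), (N91, U88) ✓
(Shelf=v, Title=4, Year=6): 2 rows → {Author,Publisher} = (N38, U60), (N38, U60) ✓
(Shelf=t, Title=10, Year=2): 1 row → {Author,Publisher} = (N52, U64) ✓
(Shelf=v, Title=13, Year=6): 2 rows → {Author,Publisher} takes values {(N29, U99), (N55, U55)} — violation
(Shelf=s, Title=4, Year=2): 1 row → {Author,Publisher} = (N91, U11) ✓
(Shelf=v, Title=4, Year=2): 1 row → {Author,Publisher} = (N87, U40) ✓
(Shelf=v, Title=10, Year=6): 1 row → {Author,Publisher} = (N38, U60) ✓
(Shelf=t, Title=3, Year=6): 1 row → {Author,Publisher} = (N73, U40) ✓
Two rows agree on {Shelf, Title, Year} but differ on {Author, Publisher}, so {Shelf, Title, Year} → {Author, Publisher} does not hold.

No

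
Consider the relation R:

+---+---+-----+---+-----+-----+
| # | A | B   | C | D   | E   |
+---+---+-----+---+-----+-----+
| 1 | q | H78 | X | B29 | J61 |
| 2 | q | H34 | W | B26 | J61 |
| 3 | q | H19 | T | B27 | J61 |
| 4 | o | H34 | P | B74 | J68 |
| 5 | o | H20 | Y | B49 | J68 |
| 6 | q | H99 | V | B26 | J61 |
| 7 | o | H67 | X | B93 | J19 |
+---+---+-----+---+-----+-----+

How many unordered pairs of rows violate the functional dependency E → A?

E=J61: all 4 rows agree on A — 0 pairs.
E=J68: all 2 rows agree on A — 0 pairs.

0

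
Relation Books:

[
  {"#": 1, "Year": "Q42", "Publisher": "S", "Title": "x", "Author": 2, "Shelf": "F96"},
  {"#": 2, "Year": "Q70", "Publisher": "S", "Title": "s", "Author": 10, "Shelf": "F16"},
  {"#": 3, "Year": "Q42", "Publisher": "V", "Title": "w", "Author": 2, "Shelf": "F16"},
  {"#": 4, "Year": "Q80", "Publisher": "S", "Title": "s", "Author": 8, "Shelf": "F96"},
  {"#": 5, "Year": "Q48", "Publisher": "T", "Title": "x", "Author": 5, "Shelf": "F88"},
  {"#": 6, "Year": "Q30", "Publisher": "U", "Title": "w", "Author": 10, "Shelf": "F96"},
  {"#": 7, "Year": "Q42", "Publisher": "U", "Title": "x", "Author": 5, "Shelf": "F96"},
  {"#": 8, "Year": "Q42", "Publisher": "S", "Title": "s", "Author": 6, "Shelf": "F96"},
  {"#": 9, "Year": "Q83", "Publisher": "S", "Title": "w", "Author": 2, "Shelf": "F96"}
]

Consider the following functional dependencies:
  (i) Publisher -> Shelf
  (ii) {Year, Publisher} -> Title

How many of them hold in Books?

0

(i) Publisher -> Shelf: Publisher=S: rows 1, 2, 4, 8, 9 → Shelf takes values {F96, F16} — violation — fails.
(ii) {Year, Publisher} -> Title: (Year=Q42, Publisher=S): rows 1, 8 → Title takes values {x, s} — violation — fails.
None of the 2 dependencies hold.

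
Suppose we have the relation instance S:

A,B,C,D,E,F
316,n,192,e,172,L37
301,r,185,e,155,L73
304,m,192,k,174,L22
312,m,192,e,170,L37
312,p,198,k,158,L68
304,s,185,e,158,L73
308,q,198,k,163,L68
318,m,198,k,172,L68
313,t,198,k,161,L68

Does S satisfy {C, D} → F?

(C=192, D=e): 2 rows → F = L37, L37 ✓
(C=185, D=e): 2 rows → F = L73, L73 ✓
(C=192, D=k): 1 row → F = L22 ✓
(C=198, D=k): 4 rows → F = L68, L68, L68, L68 ✓
Every {C, D} value is associated with a single F value, so {C, D} → F holds.

Yes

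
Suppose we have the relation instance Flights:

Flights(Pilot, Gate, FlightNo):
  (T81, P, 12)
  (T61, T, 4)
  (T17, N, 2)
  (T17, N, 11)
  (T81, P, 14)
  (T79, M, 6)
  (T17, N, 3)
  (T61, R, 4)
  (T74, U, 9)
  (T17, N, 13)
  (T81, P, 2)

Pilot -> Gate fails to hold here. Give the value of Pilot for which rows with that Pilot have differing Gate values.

Pilot=T81: 3 rows → Gate = P, P, P ✓
Pilot=T61: 2 rows → Gate takes values {T, R} — violation
Pilot=T17: 4 rows → Gate = N, N, N, N ✓
Pilot=T79: 1 row → Gate = M ✓
Pilot=T74: 1 row → Gate = U ✓
The only Pilot value with inconsistent Gate is Pilot=T61.

T61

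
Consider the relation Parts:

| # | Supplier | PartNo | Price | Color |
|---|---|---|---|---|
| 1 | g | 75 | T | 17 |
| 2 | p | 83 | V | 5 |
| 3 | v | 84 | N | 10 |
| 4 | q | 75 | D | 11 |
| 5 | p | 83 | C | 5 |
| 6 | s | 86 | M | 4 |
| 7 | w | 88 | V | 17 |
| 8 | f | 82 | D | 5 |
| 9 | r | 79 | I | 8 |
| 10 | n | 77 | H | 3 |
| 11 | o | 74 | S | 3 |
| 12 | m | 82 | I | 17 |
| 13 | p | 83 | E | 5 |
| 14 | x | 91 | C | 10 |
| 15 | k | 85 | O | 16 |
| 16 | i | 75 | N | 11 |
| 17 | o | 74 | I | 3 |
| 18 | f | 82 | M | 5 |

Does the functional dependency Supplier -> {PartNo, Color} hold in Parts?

Supplier=g: row 1 → {PartNo,Color} = (75, 17) ✓
Supplier=p: rows 2, 5, 13 → {PartNo,Color} = (83, 5), (83, 5), (83, 5) ✓
Supplier=v: row 3 → {PartNo,Color} = (84, 10) ✓
Supplier=q: row 4 → {PartNo,Color} = (75, 11) ✓
Supplier=s: row 6 → {PartNo,Color} = (86, 4) ✓
Supplier=w: row 7 → {PartNo,Color} = (88, 17) ✓
Supplier=f: rows 8, 18 → {PartNo,Color} = (82, 5), (82, 5) ✓
Supplier=r: row 9 → {PartNo,Color} = (79, 8) ✓
Supplier=n: row 10 → {PartNo,Color} = (77, 3) ✓
Supplier=o: rows 11, 17 → {PartNo,Color} = (74, 3), (74, 3) ✓
Supplier=m: row 12 → {PartNo,Color} = (82, 17) ✓
Supplier=x: row 14 → {PartNo,Color} = (91, 10) ✓
Supplier=k: row 15 → {PartNo,Color} = (85, 16) ✓
Supplier=i: row 16 → {PartNo,Color} = (75, 11) ✓
Every Supplier value is associated with a single {PartNo, Color} value, so Supplier -> {PartNo, Color} holds.

Yes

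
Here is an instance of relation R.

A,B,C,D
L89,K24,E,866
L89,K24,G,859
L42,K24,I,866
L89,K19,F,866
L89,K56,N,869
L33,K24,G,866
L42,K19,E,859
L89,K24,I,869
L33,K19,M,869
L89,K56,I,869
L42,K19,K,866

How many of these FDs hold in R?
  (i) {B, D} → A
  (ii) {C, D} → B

0

(i) {B, D} → A: (B=K24, D=866): 3 rows → A takes values {L89, L42, L33} — violation; (B=K19, D=866): 2 rows → A takes values {L89, L42} — violation — fails.
(ii) {C, D} → B: (C=I, D=869): 2 rows → B takes values {K24, K56} — violation — fails.
None of the 2 dependencies hold.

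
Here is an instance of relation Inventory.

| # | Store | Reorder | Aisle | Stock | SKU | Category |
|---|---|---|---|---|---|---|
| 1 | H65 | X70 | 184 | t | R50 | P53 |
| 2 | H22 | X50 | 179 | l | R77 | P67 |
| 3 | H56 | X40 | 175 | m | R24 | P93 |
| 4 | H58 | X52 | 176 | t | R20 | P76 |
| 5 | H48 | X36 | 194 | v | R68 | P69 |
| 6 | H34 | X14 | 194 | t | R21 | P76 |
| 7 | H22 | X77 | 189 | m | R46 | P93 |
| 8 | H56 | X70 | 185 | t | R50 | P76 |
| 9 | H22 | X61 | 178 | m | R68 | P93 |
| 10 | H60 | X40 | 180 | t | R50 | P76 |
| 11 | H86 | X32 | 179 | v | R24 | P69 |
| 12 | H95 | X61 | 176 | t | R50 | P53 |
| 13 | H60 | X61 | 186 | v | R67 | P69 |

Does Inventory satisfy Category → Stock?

Category=P53: rows 1, 12 → Stock = t, t ✓
Category=P67: row 2 → Stock = l ✓
Category=P93: rows 3, 7, 9 → Stock = m, m, m ✓
Category=P76: rows 4, 6, 8, 10 → Stock = t, t, t, t ✓
Category=P69: rows 5, 11, 13 → Stock = v, v, v ✓
Every Category value is associated with a single Stock value, so Category → Stock holds.

Yes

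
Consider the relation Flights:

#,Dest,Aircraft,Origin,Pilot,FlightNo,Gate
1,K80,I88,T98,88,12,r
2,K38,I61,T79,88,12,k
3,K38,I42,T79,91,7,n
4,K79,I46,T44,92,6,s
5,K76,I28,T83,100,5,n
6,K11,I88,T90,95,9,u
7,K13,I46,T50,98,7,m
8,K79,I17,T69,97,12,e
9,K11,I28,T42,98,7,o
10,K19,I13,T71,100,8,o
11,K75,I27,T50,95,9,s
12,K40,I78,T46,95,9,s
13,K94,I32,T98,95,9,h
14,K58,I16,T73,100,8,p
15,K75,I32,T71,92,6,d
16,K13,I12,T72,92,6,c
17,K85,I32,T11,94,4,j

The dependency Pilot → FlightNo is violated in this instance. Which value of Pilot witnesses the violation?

100

Pilot=88: rows 1, 2 → FlightNo = 12, 12 ✓
Pilot=91: row 3 → FlightNo = 7 ✓
Pilot=92: rows 4, 15, 16 → FlightNo = 6, 6, 6 ✓
Pilot=100: rows 5, 10, 14 → FlightNo takes values {5, 8} — violation
Pilot=95: rows 6, 11, 12, 13 → FlightNo = 9, 9, 9, 9 ✓
Pilot=98: rows 7, 9 → FlightNo = 7, 7 ✓
Pilot=97: row 8 → FlightNo = 12 ✓
Pilot=94: row 17 → FlightNo = 4 ✓
The only Pilot value with inconsistent FlightNo is Pilot=100.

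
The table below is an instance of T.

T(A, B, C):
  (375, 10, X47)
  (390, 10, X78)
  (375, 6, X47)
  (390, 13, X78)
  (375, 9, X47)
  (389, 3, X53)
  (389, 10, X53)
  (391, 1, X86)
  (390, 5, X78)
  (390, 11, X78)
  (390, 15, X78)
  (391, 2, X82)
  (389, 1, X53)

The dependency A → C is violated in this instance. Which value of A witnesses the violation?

A=375: 3 rows → C = X47, X47, X47 ✓
A=390: 5 rows → C = X78, X78, X78, X78, X78 ✓
A=389: 3 rows → C = X53, X53, X53 ✓
A=391: 2 rows → C takes values {X86, X82} — violation
The only A value with inconsistent C is A=391.

391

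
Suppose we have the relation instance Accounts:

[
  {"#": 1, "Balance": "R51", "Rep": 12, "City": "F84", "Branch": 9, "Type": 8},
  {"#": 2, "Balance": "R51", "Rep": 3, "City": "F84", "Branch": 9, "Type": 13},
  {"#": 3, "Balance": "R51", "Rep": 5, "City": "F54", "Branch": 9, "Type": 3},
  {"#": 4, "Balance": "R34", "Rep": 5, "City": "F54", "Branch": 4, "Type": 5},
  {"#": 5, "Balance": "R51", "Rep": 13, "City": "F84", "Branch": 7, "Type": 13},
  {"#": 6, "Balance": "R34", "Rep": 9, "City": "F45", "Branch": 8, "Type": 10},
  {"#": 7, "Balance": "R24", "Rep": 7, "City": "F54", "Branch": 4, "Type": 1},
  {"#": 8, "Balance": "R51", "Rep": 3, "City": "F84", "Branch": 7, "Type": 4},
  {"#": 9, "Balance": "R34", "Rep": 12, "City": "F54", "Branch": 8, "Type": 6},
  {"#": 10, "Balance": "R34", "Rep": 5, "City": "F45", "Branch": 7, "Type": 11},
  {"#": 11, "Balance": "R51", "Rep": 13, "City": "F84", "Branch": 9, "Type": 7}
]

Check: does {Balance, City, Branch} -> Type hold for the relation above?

No

(Balance=R51, City=F84, Branch=9): rows 1, 2, 11 → Type takes values {8, 13, 7} — violation
(Balance=R51, City=F54, Branch=9): row 3 → Type = 3 ✓
(Balance=R34, City=F54, Branch=4): row 4 → Type = 5 ✓
(Balance=R51, City=F84, Branch=7): rows 5, 8 → Type takes values {13, 4} — violation
(Balance=R34, City=F45, Branch=8): row 6 → Type = 10 ✓
(Balance=R24, City=F54, Branch=4): row 7 → Type = 1 ✓
(Balance=R34, City=F54, Branch=8): row 9 → Type = 6 ✓
(Balance=R34, City=F45, Branch=7): row 10 → Type = 11 ✓
Two rows agree on {Balance, City, Branch} but differ on Type, so {Balance, City, Branch} -> Type does not hold.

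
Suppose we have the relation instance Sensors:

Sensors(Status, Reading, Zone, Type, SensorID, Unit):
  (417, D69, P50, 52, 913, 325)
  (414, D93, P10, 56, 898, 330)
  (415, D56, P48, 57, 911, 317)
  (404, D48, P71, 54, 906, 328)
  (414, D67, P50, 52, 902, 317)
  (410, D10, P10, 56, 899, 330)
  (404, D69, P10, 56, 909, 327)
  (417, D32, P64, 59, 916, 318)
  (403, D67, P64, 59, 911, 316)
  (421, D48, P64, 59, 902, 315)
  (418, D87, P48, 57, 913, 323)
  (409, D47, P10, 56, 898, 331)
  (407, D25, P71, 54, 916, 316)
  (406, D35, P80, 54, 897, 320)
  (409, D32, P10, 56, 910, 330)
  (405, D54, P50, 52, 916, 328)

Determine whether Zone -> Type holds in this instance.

Zone=P50: 3 rows → Type = 52, 52, 52 ✓
Zone=P10: 5 rows → Type = 56, 56, 56, 56, 56 ✓
Zone=P48: 2 rows → Type = 57, 57 ✓
Zone=P71: 2 rows → Type = 54, 54 ✓
Zone=P64: 3 rows → Type = 59, 59, 59 ✓
Zone=P80: 1 row → Type = 54 ✓
Every Zone value is associated with a single Type value, so Zone -> Type holds.

Yes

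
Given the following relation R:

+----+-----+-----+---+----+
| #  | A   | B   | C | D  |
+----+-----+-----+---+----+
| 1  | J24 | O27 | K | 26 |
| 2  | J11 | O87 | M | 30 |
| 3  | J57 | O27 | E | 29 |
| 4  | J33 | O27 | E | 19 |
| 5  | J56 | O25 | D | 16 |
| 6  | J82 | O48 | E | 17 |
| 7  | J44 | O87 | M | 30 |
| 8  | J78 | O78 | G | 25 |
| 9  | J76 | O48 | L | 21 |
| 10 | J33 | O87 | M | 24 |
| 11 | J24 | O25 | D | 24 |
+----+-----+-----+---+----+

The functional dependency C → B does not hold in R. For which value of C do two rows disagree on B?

E

C=K: row 1 → B = O27 ✓
C=M: rows 2, 7, 10 → B = O87, O87, O87 ✓
C=E: rows 3, 4, 6 → B takes values {O27, O48} — violation
C=D: rows 5, 11 → B = O25, O25 ✓
C=G: row 8 → B = O78 ✓
C=L: row 9 → B = O48 ✓
The only C value with inconsistent B is C=E.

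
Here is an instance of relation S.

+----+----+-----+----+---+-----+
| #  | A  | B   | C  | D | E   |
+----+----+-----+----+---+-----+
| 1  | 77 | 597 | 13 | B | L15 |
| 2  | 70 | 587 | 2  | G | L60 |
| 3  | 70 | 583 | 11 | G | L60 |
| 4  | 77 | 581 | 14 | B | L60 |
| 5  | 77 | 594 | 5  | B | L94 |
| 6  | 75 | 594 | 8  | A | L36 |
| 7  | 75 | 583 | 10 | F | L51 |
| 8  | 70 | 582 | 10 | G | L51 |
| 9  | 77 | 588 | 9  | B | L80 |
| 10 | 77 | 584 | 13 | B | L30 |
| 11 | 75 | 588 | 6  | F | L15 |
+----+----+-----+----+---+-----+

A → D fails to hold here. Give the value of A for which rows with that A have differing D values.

A=77: rows 1, 4, 5, 9, 10 → D = B, B, B, B, B ✓
A=70: rows 2, 3, 8 → D = G, G, G ✓
A=75: rows 6, 7, 11 → D takes values {A, F} — violation
The only A value with inconsistent D is A=75.

75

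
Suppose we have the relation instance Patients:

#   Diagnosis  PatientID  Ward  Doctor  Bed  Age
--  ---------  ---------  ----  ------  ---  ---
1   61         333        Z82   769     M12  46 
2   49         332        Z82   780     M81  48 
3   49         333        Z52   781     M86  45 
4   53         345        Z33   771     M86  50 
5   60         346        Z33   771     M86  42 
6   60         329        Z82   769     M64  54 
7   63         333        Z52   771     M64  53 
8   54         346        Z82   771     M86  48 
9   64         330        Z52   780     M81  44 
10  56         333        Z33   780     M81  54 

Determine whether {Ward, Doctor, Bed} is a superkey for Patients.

No

Rows 4 and 5 have the same {Ward, Doctor, Bed} value (Ward=Z33, Doctor=771, Bed=M86) but are distinct tuples, so {Ward, Doctor, Bed} does not determine every attribute — not a superkey.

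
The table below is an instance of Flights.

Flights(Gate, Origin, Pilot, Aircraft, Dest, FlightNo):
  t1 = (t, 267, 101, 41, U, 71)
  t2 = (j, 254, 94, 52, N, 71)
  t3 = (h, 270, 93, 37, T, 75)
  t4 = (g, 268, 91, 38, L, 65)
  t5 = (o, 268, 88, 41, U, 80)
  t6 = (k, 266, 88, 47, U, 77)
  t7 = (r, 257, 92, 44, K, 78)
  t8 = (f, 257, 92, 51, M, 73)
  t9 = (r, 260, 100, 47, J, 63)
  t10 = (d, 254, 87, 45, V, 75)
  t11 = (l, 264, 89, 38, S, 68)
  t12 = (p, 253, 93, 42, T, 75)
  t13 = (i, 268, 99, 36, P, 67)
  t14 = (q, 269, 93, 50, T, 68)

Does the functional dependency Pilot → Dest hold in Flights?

No

Pilot=101: row 1 → Dest = U ✓
Pilot=94: row 2 → Dest = N ✓
Pilot=93: rows 3, 12, 14 → Dest = T, T, T ✓
Pilot=91: row 4 → Dest = L ✓
Pilot=88: rows 5, 6 → Dest = U, U ✓
Pilot=92: rows 7, 8 → Dest takes values {K, M} — violation
Pilot=100: row 9 → Dest = J ✓
Pilot=87: row 10 → Dest = V ✓
Pilot=89: row 11 → Dest = S ✓
Pilot=99: row 13 → Dest = P ✓
Two rows agree on Pilot but differ on Dest, so Pilot → Dest does not hold.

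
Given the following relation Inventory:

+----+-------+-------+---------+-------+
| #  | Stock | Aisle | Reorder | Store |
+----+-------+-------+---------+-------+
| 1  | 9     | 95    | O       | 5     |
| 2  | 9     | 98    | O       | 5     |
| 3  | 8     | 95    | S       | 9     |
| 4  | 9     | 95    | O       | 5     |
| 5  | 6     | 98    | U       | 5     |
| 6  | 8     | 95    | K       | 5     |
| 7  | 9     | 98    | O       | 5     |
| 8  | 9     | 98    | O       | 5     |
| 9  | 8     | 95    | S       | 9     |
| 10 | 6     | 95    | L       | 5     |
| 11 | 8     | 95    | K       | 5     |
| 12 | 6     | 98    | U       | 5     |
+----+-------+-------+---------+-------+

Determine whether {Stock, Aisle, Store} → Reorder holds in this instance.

Yes

(Stock=9, Aisle=95, Store=5): rows 1, 4 → Reorder = O, O ✓
(Stock=9, Aisle=98, Store=5): rows 2, 7, 8 → Reorder = O, O, O ✓
(Stock=8, Aisle=95, Store=9): rows 3, 9 → Reorder = S, S ✓
(Stock=6, Aisle=98, Store=5): rows 5, 12 → Reorder = U, U ✓
(Stock=8, Aisle=95, Store=5): rows 6, 11 → Reorder = K, K ✓
(Stock=6, Aisle=95, Store=5): row 10 → Reorder = L ✓
Every {Stock, Aisle, Store} value is associated with a single Reorder value, so {Stock, Aisle, Store} → Reorder holds.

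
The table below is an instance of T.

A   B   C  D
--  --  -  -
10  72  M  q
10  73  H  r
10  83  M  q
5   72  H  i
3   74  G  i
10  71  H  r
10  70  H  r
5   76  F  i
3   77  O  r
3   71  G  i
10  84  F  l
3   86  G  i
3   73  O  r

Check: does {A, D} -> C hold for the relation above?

No

(A=10, D=q): 2 rows → C = M, M ✓
(A=10, D=r): 3 rows → C = H, H, H ✓
(A=5, D=i): 2 rows → C takes values {H, F} — violation
(A=3, D=i): 3 rows → C = G, G, G ✓
(A=3, D=r): 2 rows → C = O, O ✓
(A=10, D=l): 1 row → C = F ✓
Two rows agree on {A, D} but differ on C, so {A, D} -> C does not hold.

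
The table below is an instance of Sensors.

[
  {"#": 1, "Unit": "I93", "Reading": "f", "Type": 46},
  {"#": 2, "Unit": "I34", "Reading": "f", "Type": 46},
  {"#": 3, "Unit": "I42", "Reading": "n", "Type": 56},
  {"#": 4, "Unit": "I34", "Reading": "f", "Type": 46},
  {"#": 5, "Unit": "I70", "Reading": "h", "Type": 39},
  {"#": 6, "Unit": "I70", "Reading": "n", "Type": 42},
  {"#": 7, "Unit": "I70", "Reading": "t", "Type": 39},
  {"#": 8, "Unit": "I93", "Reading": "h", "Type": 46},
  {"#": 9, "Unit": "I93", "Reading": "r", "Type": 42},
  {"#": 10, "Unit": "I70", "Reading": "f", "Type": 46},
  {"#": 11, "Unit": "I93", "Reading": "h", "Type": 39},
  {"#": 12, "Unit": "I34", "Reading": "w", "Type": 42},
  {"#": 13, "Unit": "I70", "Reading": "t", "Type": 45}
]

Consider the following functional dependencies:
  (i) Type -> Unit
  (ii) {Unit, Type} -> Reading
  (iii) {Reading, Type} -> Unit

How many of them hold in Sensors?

(i) Type -> Unit: Type=46: rows 1, 2, 4, 8, 10 → Unit takes values {I93, I34, I70} — violation; Type=39: rows 5, 7, 11 → Unit takes values {I70, I93} — violation; Type=42: rows 6, 9, 12 → Unit takes values {I70, I93, I34} — violation — fails.
(ii) {Unit, Type} -> Reading: (Unit=I93, Type=46): rows 1, 8 → Reading takes values {f, h} — violation; (Unit=I70, Type=39): rows 5, 7 → Reading takes values {h, t} — violation — fails.
(iii) {Reading, Type} -> Unit: (Reading=f, Type=46): rows 1, 2, 4, 10 → Unit takes values {I93, I34, I70} — violation; (Reading=h, Type=39): rows 5, 11 → Unit takes values {I70, I93} — violation — fails.
None of the 3 dependencies hold.

0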